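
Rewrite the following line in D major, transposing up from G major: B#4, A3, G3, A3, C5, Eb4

F##5 E4 D4 E4 G5 Bb4

G major to D major up is a perfect fifth, so every note moves up by that interval.
B#4 to F##5
A3 to E4
G3 to D4
A3 to E4
C5 to G5
Eb4 to Bb4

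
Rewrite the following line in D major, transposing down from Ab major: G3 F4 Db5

C#3 B3 G4

Ab major to D major down is a diminished fifth, so every note moves down by that interval.
G3 becomes C#3
F4 becomes B3
Db5 becomes G4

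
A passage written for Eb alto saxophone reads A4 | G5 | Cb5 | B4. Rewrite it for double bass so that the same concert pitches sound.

C5 Bb5 Ebb5 D5

First find concert pitch: the Eb alto saxophone sounds a major sixth below written, so A4 G5 Cb5 B4 sounds C4 Bb4 Ebb4 D4.
Then write for double bass: it sounds a perfect octave below written, so the part must be a perfect octave above concert.
C4 → C5
Bb4 → Bb5
Ebb4 → Ebb5
D4 → D5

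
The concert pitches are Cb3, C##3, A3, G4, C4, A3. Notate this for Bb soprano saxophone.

Db3 D##3 B3 A4 D4 B3

The Bb soprano saxophone sounds a major second below written, so the written part must be a major second above concert — transpose each note up.
Cb3 -> Db3
C##3 -> D##3
A3 -> B3
G4 -> A4
C4 -> D4
A3 -> B3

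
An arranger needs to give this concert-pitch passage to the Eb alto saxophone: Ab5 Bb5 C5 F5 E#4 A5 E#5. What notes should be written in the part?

F6 G6 A5 D6 C##5 F#6 C##6

The Eb alto saxophone sounds a major sixth below written, so the written part must be a major sixth above concert — transpose each note up.
Ab5 → F6
Bb5 → G6
C5 → A5
F5 → D6
E#4 → C##5
A5 → F#6
E#5 → C##6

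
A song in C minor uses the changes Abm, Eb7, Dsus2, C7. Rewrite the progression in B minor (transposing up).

Gm D7 C#sus2 B7

C minor up to B minor is a major seventh; each chord root moves by that interval while the quality stays the same.
Abm: root Ab up a major seventh → G, giving Gm.
Eb7: root Eb up a major seventh → D, giving D7.
Dsus2: root D up a major seventh → C#, giving C#sus2.
C7: root C up a major seventh → B, giving B7.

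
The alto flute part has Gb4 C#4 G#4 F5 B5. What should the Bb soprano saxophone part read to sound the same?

Eb4 A#3 E#4 D5 G#5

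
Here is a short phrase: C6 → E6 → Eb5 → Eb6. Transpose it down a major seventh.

C6 to Db5
E6 to F5
Eb5 to Fb4
Eb6 to Fb5

Db5 F5 Fb4 Fb5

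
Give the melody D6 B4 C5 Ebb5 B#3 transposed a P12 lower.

G4 E3 F3 Abb3 E#2

D6 to G4
B4 to E3
C5 to F3
Ebb5 to Abb3
B#3 to E#2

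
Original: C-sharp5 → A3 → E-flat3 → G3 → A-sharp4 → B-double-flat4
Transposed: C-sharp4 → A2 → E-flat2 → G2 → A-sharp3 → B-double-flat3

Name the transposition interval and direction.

From C#5 to C#4 is 8 letter names — an octave of some quality.
C#4 to C#5 is 12 semitones, which makes it a perfect octave; the second version is lower, so the direction is down.
Checking another pair — Bbb4 → Bbb3 — gives the same interval.

down a perfect octave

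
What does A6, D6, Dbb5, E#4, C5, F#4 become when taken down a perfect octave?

A5 D5 Dbb4 E#3 C4 F#3

A6 gives A5
D6 gives D5
Dbb5 gives Dbb4
E#4 gives E#3
C5 gives C4
F#4 gives F#3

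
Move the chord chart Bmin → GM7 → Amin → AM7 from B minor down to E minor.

B minor down to E minor is a perfect fifth; each chord root moves by that interval while the quality stays the same.
Bmin: root B down a perfect fifth → E, giving Emin.
GM7: root G down a perfect fifth → C, giving CM7.
Amin: root A down a perfect fifth → D, giving Dmin.
AM7: root A down a perfect fifth → D, giving DM7.

Emin CM7 Dmin DM7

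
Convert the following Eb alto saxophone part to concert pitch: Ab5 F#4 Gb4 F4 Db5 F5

Cb5 A3 Bbb3 Ab3 Fb4 Ab4

Written C4 on the Eb alto saxophone sounds as Eb3, a major sixth lower; apply that shift to every note.
Ab5 -> Cb5
F#4 -> A3
Gb4 -> Bbb3
F4 -> Ab3
Db5 -> Fb4
F5 -> Ab4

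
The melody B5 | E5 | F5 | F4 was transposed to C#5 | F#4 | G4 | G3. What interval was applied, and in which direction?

From B5 to C#5 is 7 letter names — a seventh of some quality.
C#5 to B5 is 10 semitones, which makes it a minor seventh; the second version is lower, so the direction is down.
Checking another pair — F4 → G3 — gives the same interval.

down a minor seventh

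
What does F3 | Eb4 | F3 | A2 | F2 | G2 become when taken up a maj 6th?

D4 C5 D4 F#3 D3 E3

F3 gives D4
Eb4 gives C5
F3 gives D4
A2 gives F#3
F2 gives D3
G2 gives E3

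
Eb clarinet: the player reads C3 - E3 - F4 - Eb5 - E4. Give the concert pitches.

Eb3 G3 Ab4 Gb5 G4

The Eb clarinet sounds a minor third above written, so transpose each written note up a minor third.
C3 becomes Eb3
E3 becomes G3
F4 becomes Ab4
Eb5 becomes Gb5
E4 becomes G4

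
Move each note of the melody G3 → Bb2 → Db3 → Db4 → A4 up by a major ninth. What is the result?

A major ninth up from G3 gives A4.
Bb2: a ninth up reaches C, and 14 semitones makes it C4.
Db3: a ninth up reaches E, and 14 semitones makes it Eb4.
A major ninth up from Db4 gives Eb5.
A4: a ninth up reaches B, and 14 semitones makes it B5.

A4 C4 Eb4 Eb5 B5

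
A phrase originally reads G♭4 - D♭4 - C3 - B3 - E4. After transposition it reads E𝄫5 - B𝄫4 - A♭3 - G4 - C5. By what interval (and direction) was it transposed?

From Gb4 to Ebb5 is 6 letter names — a sixth of some quality.
Gb4 to Ebb5 is 8 semitones, which makes it a minor sixth; the second version is higher, so the direction is up.
Checking another pair — E4 → C5 — gives the same interval.

up a minor sixth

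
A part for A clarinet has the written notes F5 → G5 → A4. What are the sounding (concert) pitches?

D5 E5 F#4

The A clarinet sounds a minor third below written, so transpose each written note down a minor third.
F5 to D5
G5 to E5
A4 to F#4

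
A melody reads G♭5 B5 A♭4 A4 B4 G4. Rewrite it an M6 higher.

Eb6 G#6 F5 F#5 G#5 E5

Gb5 becomes Eb6
B5 becomes G#6
Ab4 becomes F5
A4 becomes F#5
B4 becomes G#5
G4 becomes E5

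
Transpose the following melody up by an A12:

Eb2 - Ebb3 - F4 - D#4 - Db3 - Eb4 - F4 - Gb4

B3 Bb4 C#6 A##5 A4 B5 C#6 D6

Eb2 up an augmented twelfth is B3.
Ebb3 up an augmented twelfth is Bb4.
F4: a twelfth up reaches C, and 20 semitones makes it C#6.
D#4 up an augmented twelfth is A##5.
An augmented twelfth up from Db3 gives A4.
An augmented twelfth up from Eb4 gives B5.
F4 up an augmented twelfth is C#6.
Gb4: a twelfth up reaches D, and 20 semitones makes it D6.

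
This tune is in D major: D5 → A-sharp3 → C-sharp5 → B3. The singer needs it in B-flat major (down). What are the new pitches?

From D down to B-flat is a major third; apply that to each pitch.
D5 to Bb4
A#3 to F#3
C#5 to A4
B3 to G3

Bb4 F#3 A4 G3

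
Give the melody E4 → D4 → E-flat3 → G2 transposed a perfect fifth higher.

B4 A4 Bb3 D3

E4 to B4
D4 to A4
Eb3 to Bb3
G2 to D3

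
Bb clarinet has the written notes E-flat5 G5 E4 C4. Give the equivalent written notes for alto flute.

Gb5 Bb5 G4 Eb4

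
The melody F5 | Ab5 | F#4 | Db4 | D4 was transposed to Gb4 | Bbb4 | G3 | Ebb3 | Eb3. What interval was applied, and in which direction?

down a major seventh

Take the first pair: F5 → Gb4. F to G spans 7 letter names, so the interval is some kind of seventh.
Gb4 to F5 is 11 semitones, which makes it a major seventh; the second version is lower, so the direction is down.
Checking another pair — D4 → Eb3 — gives the same interval.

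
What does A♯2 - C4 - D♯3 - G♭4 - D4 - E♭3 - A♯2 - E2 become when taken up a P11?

A#2 gives D#4
C4 gives F5
D#3 gives G#4
Gb4 gives Cb6
D4 gives G5
Eb3 gives Ab4
A#2 gives D#4
E2 gives A3

D#4 F5 G#4 Cb6 G5 Ab4 D#4 A3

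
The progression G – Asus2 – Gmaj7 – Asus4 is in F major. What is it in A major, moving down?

B C#sus2 Bmaj7 C#sus4

F major down to A major is a minor sixth; each chord root moves by that interval while the quality stays the same.
G: root G down a minor sixth → B, giving B.
Asus2: root A down a minor sixth → C#, giving C#sus2.
Gmaj7: root G down a minor sixth → B, giving Bmaj7.
Asus4: root A down a minor sixth → C#, giving C#sus4.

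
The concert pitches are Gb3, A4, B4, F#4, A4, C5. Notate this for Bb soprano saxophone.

Ab3 B4 C#5 G#4 B4 D5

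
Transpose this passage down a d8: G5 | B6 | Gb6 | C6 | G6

G#4 B#5 G5 C#5 G#5

G5 gives G#4
B6 gives B#5
Gb6 gives G5
C6 gives C#5
G6 gives G#5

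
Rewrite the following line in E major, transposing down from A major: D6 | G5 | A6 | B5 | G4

A5 D5 E6 F#5 D4

From A down to E is a perfect fourth; apply that to each pitch.
D6 -> A5
G5 -> D5
A6 -> E6
B5 -> F#5
G4 -> D4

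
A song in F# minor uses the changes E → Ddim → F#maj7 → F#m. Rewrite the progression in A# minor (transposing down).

F# minor down to A# minor is a minor sixth; each chord root moves by that interval while the quality stays the same.
E: root E down a minor sixth → G#, giving G#.
Ddim: root D down a minor sixth → F#, giving F#dim.
F#maj7: root F# down a minor sixth → A#, giving A#maj7.
F#m: root F# down a minor sixth → A#, giving A#m.

G# F#dim A#maj7 A#m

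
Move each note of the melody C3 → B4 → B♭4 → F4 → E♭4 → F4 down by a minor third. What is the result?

A2 G#4 G4 D4 C4 D4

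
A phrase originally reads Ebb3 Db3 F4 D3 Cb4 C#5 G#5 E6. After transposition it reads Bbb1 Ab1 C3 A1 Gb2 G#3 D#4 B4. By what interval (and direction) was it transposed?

Take the first pair: Ebb3 → Bbb1. E to B spans 11 letter names, so the interval is some kind of eleventh.
Bbb1 to Ebb3 is 17 semitones, which makes it a perfect eleventh; the second version is lower, so the direction is down.
Checking another pair — E6 → B4 — gives the same interval.

down a perfect eleventh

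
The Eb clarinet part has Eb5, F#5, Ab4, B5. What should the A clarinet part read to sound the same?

Bbb5 C6 Ebb5 F6

First find concert pitch: the Eb clarinet sounds a minor third above written, so Eb5 F#5 Ab4 B5 sounds Gb5 A5 Cb5 D6.
Then write for A clarinet: it sounds a minor third below written, so the part must be a minor third above concert.
Gb5 → Bbb5
A5 → C6
Cb5 → Ebb5
D6 → F6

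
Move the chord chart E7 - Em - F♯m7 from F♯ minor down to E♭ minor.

Db7 Dbm Ebm7

F♯ minor down to E♭ minor is an augmented second; each chord root moves by that interval while the quality stays the same.
E7: root E down an augmented second → Db, giving Db7.
Em: root E down an augmented second → Db, giving Dbm.
F♯m7: root F♯ down an augmented second → Eb, giving Ebm7.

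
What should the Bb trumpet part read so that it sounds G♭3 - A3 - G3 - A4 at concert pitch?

Ab3 B3 A3 B4

The Bb trumpet sounds a major second below written, so the written part must be a major second above concert — transpose each note up.
Gb3 -> Ab3
A3 -> B3
G3 -> A3
A4 -> B4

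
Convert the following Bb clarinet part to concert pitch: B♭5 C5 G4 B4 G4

Ab5 Bb4 F4 A4 F4

Written C4 on the Bb clarinet sounds as Bb3, a major second lower; apply that shift to every note.
Bb5 → Ab5
C5 → Bb4
G4 → F4
B4 → A4
G4 → F4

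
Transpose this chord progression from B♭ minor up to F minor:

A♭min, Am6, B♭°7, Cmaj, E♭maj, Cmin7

Ebmin Em6 F°7 Gmaj Bbmaj Gmin7

B♭ minor up to F minor is a perfect fifth; each chord root moves by that interval while the quality stays the same.
A♭min: root A♭ up a perfect fifth → Eb, giving Ebmin.
Am6: root A up a perfect fifth → E, giving Em6.
B♭°7: root B♭ up a perfect fifth → F, giving F°7.
Cmaj: root C up a perfect fifth → G, giving Gmaj.
E♭maj: root E♭ up a perfect fifth → Bb, giving Bbmaj.
Cmin7: root C up a perfect fifth → G, giving Gmin7.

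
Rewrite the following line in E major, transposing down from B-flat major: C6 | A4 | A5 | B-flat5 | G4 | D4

F#5 D#4 D#5 E5 C#4 G#3

From B-flat down to E is a diminished fifth; apply that to each pitch.
C6 gives F#5
A4 gives D#4
A5 gives D#5
Bb5 gives E5
G4 gives C#4
D4 gives G#3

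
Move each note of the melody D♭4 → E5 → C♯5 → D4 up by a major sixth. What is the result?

Db4 -> Bb4
E5 -> C#6
C#5 -> A#5
D4 -> B4

Bb4 C#6 A#5 B4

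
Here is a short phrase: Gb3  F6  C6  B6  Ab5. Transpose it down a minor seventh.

Ab2 G5 D5 C#6 Bb4

A minor seventh down from Gb3 gives Ab2.
F6 down a minor seventh is G5.
C6 down a minor seventh is D5.
B6: a seventh down reaches C, and 10 semitones makes it C#6.
Ab5 down a minor seventh is Bb4.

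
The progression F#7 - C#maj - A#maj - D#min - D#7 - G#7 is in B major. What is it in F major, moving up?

C7 Gmaj Emaj Amin A7 D7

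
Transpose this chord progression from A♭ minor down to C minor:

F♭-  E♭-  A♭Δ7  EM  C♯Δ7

Ab- G- CΔ7 G#M E#Δ7

A♭ minor down to C minor is a minor sixth; each chord root moves by that interval while the quality stays the same.
F♭-: root F♭ down a minor sixth → Ab, giving Ab-.
E♭-: root E♭ down a minor sixth → G, giving G-.
A♭Δ7: root A♭ down a minor sixth → C, giving CΔ7.
EM: root E down a minor sixth → G#, giving G#M.
C♯Δ7: root C♯ down a minor sixth → E#, giving E#Δ7.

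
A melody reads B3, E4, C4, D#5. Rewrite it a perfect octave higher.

B4 E5 C5 D#6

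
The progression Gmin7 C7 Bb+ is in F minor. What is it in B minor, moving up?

F minor up to B minor is an augmented fourth; each chord root moves by that interval while the quality stays the same.
Gmin7: root G up an augmented fourth → C#, giving C#min7.
C7: root C up an augmented fourth → F#, giving F#7.
Bb+: root Bb up an augmented fourth → E, giving E+.

C#min7 F#7 E+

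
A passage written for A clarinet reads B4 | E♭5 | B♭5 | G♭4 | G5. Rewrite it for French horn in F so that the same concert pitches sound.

D#5 G5 D6 Bb4 B5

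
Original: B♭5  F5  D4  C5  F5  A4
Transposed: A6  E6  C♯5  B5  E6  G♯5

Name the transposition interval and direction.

up a major seventh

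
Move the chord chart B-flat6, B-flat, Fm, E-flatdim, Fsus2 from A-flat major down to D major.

E6 E Bm Adim Bsus2

A-flat major down to D major is a diminished fifth; each chord root moves by that interval while the quality stays the same.
B-flat6: root B-flat down a diminished fifth → E, giving E6.
B-flat: root B-flat down a diminished fifth → E, giving E.
Fm: root F down a diminished fifth → B, giving Bm.
E-flatdim: root E-flat down a diminished fifth → A, giving Adim.
Fsus2: root F down a diminished fifth → B, giving Bsus2.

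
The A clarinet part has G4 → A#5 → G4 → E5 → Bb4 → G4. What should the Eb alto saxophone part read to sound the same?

C#5 D##6 C#5 A#5 E5 C#5

First find concert pitch: the A clarinet sounds a minor third below written, so G4 A#5 G4 E5 Bb4 G4 sounds E4 F##5 E4 C#5 G4 E4.
Then write for Eb alto saxophone: it sounds a major sixth below written, so the part must be a major sixth above concert.
E4 → C#5
F##5 → D##6
E4 → C#5
C#5 → A#5
G4 → E5
E4 → C#5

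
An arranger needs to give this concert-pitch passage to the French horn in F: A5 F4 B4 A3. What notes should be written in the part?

E6 C5 F#5 E4

The French horn in F sounds a perfect fifth below written, so the written part must be a perfect fifth above concert — transpose each note up.
A5 becomes E6
F4 becomes C5
B4 becomes F#5
A3 becomes E4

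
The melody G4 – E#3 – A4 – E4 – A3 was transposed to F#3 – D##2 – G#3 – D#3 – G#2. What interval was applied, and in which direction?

down a minor ninth

From G4 to F#3 is 9 letter names — a ninth of some quality.
F#3 to G4 is 13 semitones, which makes it a minor ninth; the second version is lower, so the direction is down.
Checking another pair — A3 → G#2 — gives the same interval.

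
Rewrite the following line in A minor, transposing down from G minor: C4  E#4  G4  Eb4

From G down to A is a minor seventh; apply that to each pitch.
C4 becomes D3
E#4 becomes F##3
G4 becomes A3
Eb4 becomes F3

D3 F##3 A3 F3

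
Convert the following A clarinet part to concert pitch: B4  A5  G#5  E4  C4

G#4 F#5 E#5 C#4 A3

The A clarinet sounds a minor third below written, so transpose each written note down a minor third.
B4 -> G#4
A5 -> F#5
G#5 -> E#5
E4 -> C#4
C4 -> A3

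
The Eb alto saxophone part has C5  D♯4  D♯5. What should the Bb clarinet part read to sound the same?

First find concert pitch: the Eb alto saxophone sounds a major sixth below written, so C5 D♯4 D♯5 sounds Eb4 F#3 F#4.
Then write for Bb clarinet: it sounds a major second below written, so the part must be a major second above concert.
Eb4 → F4
F#3 → G#3
F#4 → G#4

F4 G#3 G#4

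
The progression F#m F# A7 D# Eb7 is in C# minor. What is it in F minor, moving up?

Bbm Bb Db7 G Abb7

C# minor up to F minor is a diminished fourth; each chord root moves by that interval while the quality stays the same.
F#m: root F# up a diminished fourth → Bb, giving Bbm.
F#: root F# up a diminished fourth → Bb, giving Bb.
A7: root A up a diminished fourth → Db, giving Db7.
D#: root D# up a diminished fourth → G, giving G.
Eb7: root Eb up a diminished fourth → Abb, giving Abb7.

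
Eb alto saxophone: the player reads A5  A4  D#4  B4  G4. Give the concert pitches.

Written C4 on the Eb alto saxophone sounds as Eb3, a major sixth lower; apply that shift to every note.
A5 -> C5
A4 -> C4
D#4 -> F#3
B4 -> D4
G4 -> Bb3

C5 C4 F#3 D4 Bb3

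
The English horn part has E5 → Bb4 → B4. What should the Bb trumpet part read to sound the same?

B4 F4 F#4

First find concert pitch: the English horn sounds a perfect fifth below written, so E5 Bb4 B4 sounds A4 Eb4 E4.
Then write for Bb trumpet: it sounds a major second below written, so the part must be a major second above concert.
A4 → B4
Eb4 → F4
E4 → F#4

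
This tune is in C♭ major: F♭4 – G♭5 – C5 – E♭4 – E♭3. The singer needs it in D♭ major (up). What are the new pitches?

From C♭ up to D♭ is a major second; apply that to each pitch.
Fb4 → Gb4
Gb5 → Ab5
C5 → D5
Eb4 → F4
Eb3 → F3

Gb4 Ab5 D5 F4 F3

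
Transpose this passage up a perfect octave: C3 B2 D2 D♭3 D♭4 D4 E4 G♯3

C3: an octave up reaches C, and 12 semitones makes it C4.
A perfect octave up from B2 gives B3.
A perfect octave up from D2 gives D3.
Db3 up a perfect octave is Db4.
A perfect octave up from Db4 gives Db5.
D4 up a perfect octave is D5.
A perfect octave up from E4 gives E5.
G#3: an octave up reaches G, and 12 semitones makes it G#4.

C4 B3 D3 Db4 Db5 D5 E5 G#4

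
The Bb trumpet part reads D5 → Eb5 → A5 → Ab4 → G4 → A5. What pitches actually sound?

C5 Db5 G5 Gb4 F4 G5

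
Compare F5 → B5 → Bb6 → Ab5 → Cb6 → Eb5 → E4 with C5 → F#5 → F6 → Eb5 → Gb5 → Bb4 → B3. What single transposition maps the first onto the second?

down a perfect fourth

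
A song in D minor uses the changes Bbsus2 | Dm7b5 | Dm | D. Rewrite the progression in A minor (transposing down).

D minor down to A minor is a perfect fourth; each chord root moves by that interval while the quality stays the same.
Bbsus2: root Bb down a perfect fourth → F, giving Fsus2.
Dm7b5: root D down a perfect fourth → A, giving Am7b5.
Dm: root D down a perfect fourth → A, giving Am.
D: root D down a perfect fourth → A, giving A.

Fsus2 Am7b5 Am A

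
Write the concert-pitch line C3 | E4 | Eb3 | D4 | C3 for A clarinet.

Eb3 G4 Gb3 F4 Eb3

Written C4 sounds as A3 on the A clarinet, so concert pitches are written a minor third up.
C3 → Eb3
E4 → G4
Eb3 → Gb3
D4 → F4
C3 → Eb3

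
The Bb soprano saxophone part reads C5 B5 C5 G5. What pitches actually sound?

Written C4 on the Bb soprano saxophone sounds as Bb3, a major second lower; apply that shift to every note.
C5 to Bb4
B5 to A5
C5 to Bb4
G5 to F5

Bb4 A5 Bb4 F5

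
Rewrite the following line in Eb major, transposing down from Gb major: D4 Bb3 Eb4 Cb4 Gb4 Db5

B3 G3 C4 Ab3 Eb4 Bb4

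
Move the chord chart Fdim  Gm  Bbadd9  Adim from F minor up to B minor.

F minor up to B minor is an augmented fourth; each chord root moves by that interval while the quality stays the same.
Fdim: root F up an augmented fourth → B, giving Bdim.
Gm: root G up an augmented fourth → C#, giving C#m.
Bbadd9: root Bb up an augmented fourth → E, giving Eadd9.
Adim: root A up an augmented fourth → D#, giving D#dim.

Bdim C#m Eadd9 D#dim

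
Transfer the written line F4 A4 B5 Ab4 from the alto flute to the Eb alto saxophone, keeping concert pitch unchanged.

A4 C#5 D#6 C5

First find concert pitch: the alto flute sounds a perfect fourth below written, so F4 A4 B5 Ab4 sounds C4 E4 F#5 Eb4.
Then write for Eb alto saxophone: it sounds a major sixth below written, so the part must be a major sixth above concert.
C4 → A4
E4 → C#5
F#5 → D#6
Eb4 → C5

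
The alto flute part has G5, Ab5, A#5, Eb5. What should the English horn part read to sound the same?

A5 Bb5 B#5 F5

First find concert pitch: the alto flute sounds a perfect fourth below written, so G5 Ab5 A#5 Eb5 sounds D5 Eb5 E#5 Bb4.
Then write for English horn: it sounds a perfect fifth below written, so the part must be a perfect fifth above concert.
D5 → A5
Eb5 → Bb5
E#5 → B#5
Bb4 → F5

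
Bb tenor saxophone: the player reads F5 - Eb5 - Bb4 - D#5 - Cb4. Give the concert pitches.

The Bb tenor saxophone sounds a major ninth below written, so transpose each written note down a major ninth.
F5 becomes Eb4
Eb5 becomes Db4
Bb4 becomes Ab3
D#5 becomes C#4
Cb4 becomes Bbb2

Eb4 Db4 Ab3 C#4 Bbb2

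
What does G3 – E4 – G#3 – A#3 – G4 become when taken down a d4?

D#3 B#3 D##3 E##3 D#4

G3 gives D#3
E4 gives B#3
G#3 gives D##3
A#3 gives E##3
G4 gives D#4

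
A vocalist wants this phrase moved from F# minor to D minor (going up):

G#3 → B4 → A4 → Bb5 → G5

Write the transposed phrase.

F# minor to D minor up is a minor sixth, so every note moves up by that interval.
G#3 to E4
B4 to G5
A4 to F5
Bb5 to Gb6
G5 to Eb6

E4 G5 F5 Gb6 Eb6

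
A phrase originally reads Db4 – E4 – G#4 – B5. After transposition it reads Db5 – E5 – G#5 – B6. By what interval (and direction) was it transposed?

Take the first pair: Db4 → Db5. D to D spans 8 letter names, so the interval is some kind of octave.
Db4 to Db5 is 12 semitones, which makes it a perfect octave; the second version is higher, so the direction is up.
Checking another pair — B5 → B6 — gives the same interval.

up a perfect octave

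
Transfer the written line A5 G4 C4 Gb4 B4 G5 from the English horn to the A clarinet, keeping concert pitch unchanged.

First find concert pitch: the English horn sounds a perfect fifth below written, so A5 G4 C4 Gb4 B4 G5 sounds D5 C4 F3 Cb4 E4 C5.
Then write for A clarinet: it sounds a minor third below written, so the part must be a minor third above concert.
D5 → F5
C4 → Eb4
F3 → Ab3
Cb4 → Ebb4
E4 → G4
C5 → Eb5

F5 Eb4 Ab3 Ebb4 G4 Eb5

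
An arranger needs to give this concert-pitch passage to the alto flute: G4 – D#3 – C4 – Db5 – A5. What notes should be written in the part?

C5 G#3 F4 Gb5 D6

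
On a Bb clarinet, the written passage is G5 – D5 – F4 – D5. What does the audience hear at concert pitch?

F5 C5 Eb4 C5

Written C4 on the Bb clarinet sounds as Bb3, a major second lower; apply that shift to every note.
G5 becomes F5
D5 becomes C5
F4 becomes Eb4
D5 becomes C5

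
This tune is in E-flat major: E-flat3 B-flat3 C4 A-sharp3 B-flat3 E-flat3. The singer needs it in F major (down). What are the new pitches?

F2 C3 D3 B#2 C3 F2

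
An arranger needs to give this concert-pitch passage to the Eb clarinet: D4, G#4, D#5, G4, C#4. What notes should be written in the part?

The Eb clarinet sounds a minor third above written, so the written part must be a minor third below concert — transpose each note down.
D4 gives B3
G#4 gives E#4
D#5 gives B#4
G4 gives E4
C#4 gives A#3

B3 E#4 B#4 E4 A#3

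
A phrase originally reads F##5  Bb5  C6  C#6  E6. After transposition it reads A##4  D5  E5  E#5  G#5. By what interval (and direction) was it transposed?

down a minor sixth

Take the first pair: F##5 → A##4. F to A spans 6 letter names, so the interval is some kind of sixth.
A##4 to F##5 is 8 semitones, which makes it a minor sixth; the second version is lower, so the direction is down.
Checking another pair — E6 → G#5 — gives the same interval.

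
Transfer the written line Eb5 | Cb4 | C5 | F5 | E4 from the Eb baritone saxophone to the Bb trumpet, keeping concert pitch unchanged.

Ab3 Fb2 F3 Bb3 A2

First find concert pitch: the Eb baritone saxophone sounds a major thirteenth below written, so Eb5 Cb4 C5 F5 E4 sounds Gb3 Ebb2 Eb3 Ab3 G2.
Then write for Bb trumpet: it sounds a major second below written, so the part must be a major second above concert.
Gb3 → Ab3
Ebb2 → Fb2
Eb3 → F3
Ab3 → Bb3
G2 → A2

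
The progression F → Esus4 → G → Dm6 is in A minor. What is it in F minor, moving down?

Db Csus4 Eb Bbm6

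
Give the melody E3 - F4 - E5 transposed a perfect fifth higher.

B3 C5 B5

E3: a fifth up reaches B, and 7 semitones makes it B3.
F4 up a perfect fifth is C5.
E5: a fifth up reaches B, and 7 semitones makes it B5.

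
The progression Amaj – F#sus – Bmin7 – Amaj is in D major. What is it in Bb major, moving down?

Fmaj Dsus Gmin7 Fmaj

D major down to Bb major is a major third; each chord root moves by that interval while the quality stays the same.
Amaj: root A down a major third → F, giving Fmaj.
F#sus: root F# down a major third → D, giving Dsus.
Bmin7: root B down a major third → G, giving Gmin7.
Amaj: root A down a major third → F, giving Fmaj.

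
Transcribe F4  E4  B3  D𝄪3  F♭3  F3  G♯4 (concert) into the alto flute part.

The alto flute sounds a perfect fourth below written, so the written part must be a perfect fourth above concert — transpose each note up.
F4 → Bb4
E4 → A4
B3 → E4
D##3 → G##3
Fb3 → Bbb3
F3 → Bb3
G#4 → C#5

Bb4 A4 E4 G##3 Bbb3 Bb3 C#5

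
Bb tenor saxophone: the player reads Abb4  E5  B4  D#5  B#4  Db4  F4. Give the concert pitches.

Written C4 on the Bb tenor saxophone sounds as Bb2, a major ninth lower; apply that shift to every note.
Abb4 to Gbb3
E5 to D4
B4 to A3
D#5 to C#4
B#4 to A#3
Db4 to Cb3
F4 to Eb3

Gbb3 D4 A3 C#4 A#3 Cb3 Eb3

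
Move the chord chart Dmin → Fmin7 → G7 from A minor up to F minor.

A minor up to F minor is a minor sixth; each chord root moves by that interval while the quality stays the same.
Dmin: root D up a minor sixth → Bb, giving Bbmin.
Fmin7: root F up a minor sixth → Db, giving Dbmin7.
G7: root G up a minor sixth → Eb, giving Eb7.

Bbmin Dbmin7 Eb7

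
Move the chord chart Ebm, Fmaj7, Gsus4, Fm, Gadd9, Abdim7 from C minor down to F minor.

Abm Bbmaj7 Csus4 Bbm Cadd9 Dbdim7

C minor down to F minor is a perfect fifth; each chord root moves by that interval while the quality stays the same.
Ebm: root Eb down a perfect fifth → Ab, giving Abm.
Fmaj7: root F down a perfect fifth → Bb, giving Bbmaj7.
Gsus4: root G down a perfect fifth → C, giving Csus4.
Fm: root F down a perfect fifth → Bb, giving Bbm.
Gadd9: root G down a perfect fifth → C, giving Cadd9.
Abdim7: root Ab down a perfect fifth → Db, giving Dbdim7.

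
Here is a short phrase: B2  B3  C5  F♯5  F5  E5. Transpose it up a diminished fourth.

B2 → Eb3
B3 → Eb4
C5 → Fb5
F#5 → Bb5
F5 → Bbb5
E5 → Ab5

Eb3 Eb4 Fb5 Bb5 Bbb5 Ab5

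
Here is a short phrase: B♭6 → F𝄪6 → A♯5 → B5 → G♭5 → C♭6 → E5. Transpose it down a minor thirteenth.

Bb6 to D5
F##6 to A##4
A#5 to C##4
B5 to D#4
Gb5 to Bb3
Cb6 to Eb4
E5 to G#3

D5 A##4 C##4 D#4 Bb3 Eb4 G#3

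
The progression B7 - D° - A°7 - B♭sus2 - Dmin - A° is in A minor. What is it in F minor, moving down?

G7 Bb° F°7 Gbsus2 Bbmin F°

A minor down to F minor is a major third; each chord root moves by that interval while the quality stays the same.
B7: root B down a major third → G, giving G7.
D°: root D down a major third → Bb, giving Bb°.
A°7: root A down a major third → F, giving F°7.
B♭sus2: root B♭ down a major third → Gb, giving Gbsus2.
Dmin: root D down a major third → Bb, giving Bbmin.
A°: root A down a major third → F, giving F°.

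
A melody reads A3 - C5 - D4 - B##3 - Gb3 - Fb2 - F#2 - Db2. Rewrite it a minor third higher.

A minor third up from A3 gives C4.
C5: a third up reaches E, and 3 semitones makes it Eb5.
D4: a third up reaches F, and 3 semitones makes it F4.
B##3: a third up reaches D, and 3 semitones makes it D##4.
A minor third up from Gb3 gives Bbb3.
A minor third up from Fb2 gives Abb2.
F#2: a third up reaches A, and 3 semitones makes it A2.
A minor third up from Db2 gives Fb2.

C4 Eb5 F4 D##4 Bbb3 Abb2 A2 Fb2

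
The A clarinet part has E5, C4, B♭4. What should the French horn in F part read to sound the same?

G#5 E4 D5

First find concert pitch: the A clarinet sounds a minor third below written, so E5 C4 B♭4 sounds C#5 A3 G4.
Then write for French horn in F: it sounds a perfect fifth below written, so the part must be a perfect fifth above concert.
C#5 → G#5
A3 → E4
G4 → D5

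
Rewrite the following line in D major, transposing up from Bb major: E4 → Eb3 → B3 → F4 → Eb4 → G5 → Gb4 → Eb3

G#4 G3 D#4 A4 G4 B5 Bb4 G3

Bb major to D major up is a major third, so every note moves up by that interval.
E4 becomes G#4
Eb3 becomes G3
B3 becomes D#4
F4 becomes A4
Eb4 becomes G4
G5 becomes B5
Gb4 becomes Bb4
Eb3 becomes G3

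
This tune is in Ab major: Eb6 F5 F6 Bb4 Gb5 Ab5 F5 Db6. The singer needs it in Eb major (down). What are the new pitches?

Bb5 C5 C6 F4 Db5 Eb5 C5 Ab5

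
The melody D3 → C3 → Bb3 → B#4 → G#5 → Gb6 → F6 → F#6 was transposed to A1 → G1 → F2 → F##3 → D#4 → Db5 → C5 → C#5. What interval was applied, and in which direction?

down a perfect eleventh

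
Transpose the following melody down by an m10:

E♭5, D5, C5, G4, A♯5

Eb5 gives C4
D5 gives B3
C5 gives A3
G4 gives E3
A#5 gives F##4

C4 B3 A3 E3 F##4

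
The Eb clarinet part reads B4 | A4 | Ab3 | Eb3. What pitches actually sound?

D5 C5 Cb4 Gb3

Written C4 on the Eb clarinet sounds as Eb4, a minor third higher; apply that shift to every note.
B4 gives D5
A4 gives C5
Ab3 gives Cb4
Eb3 gives Gb3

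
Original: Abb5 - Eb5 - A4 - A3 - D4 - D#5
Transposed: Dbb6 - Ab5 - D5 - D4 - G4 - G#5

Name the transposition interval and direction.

up a perfect fourth

Take the first pair: Abb5 → Dbb6. A to D spans 4 letter names, so the interval is some kind of fourth.
Abb5 to Dbb6 is 5 semitones, which makes it a perfect fourth; the second version is higher, so the direction is up.
Checking another pair — D#5 → G#5 — gives the same interval.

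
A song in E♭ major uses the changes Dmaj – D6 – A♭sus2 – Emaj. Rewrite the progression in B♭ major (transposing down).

Amaj A6 Ebsus2 Bmaj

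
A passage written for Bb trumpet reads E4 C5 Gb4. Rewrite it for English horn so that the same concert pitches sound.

A4 F5 Cb5

First find concert pitch: the Bb trumpet sounds a major second below written, so E4 C5 Gb4 sounds D4 Bb4 Fb4.
Then write for English horn: it sounds a perfect fifth below written, so the part must be a perfect fifth above concert.
D4 → A4
Bb4 → F5
Fb4 → Cb5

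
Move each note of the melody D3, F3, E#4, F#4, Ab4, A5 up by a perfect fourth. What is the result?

G3 Bb3 A#4 B4 Db5 D6

D3 → G3
F3 → Bb3
E#4 → A#4
F#4 → B4
Ab4 → Db5
A5 → D6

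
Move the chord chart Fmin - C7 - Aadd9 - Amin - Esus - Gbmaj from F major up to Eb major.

F major up to Eb major is a minor seventh; each chord root moves by that interval while the quality stays the same.
Fmin: root F up a minor seventh → Eb, giving Ebmin.
C7: root C up a minor seventh → Bb, giving Bb7.
Aadd9: root A up a minor seventh → G, giving Gadd9.
Amin: root A up a minor seventh → G, giving Gmin.
Esus: root E up a minor seventh → D, giving Dsus.
Gbmaj: root Gb up a minor seventh → Fb, giving Fbmaj.

Ebmin Bb7 Gadd9 Gmin Dsus Fbmaj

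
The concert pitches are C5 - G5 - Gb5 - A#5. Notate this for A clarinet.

Eb5 Bb5 Bbb5 C#6

Written C4 sounds as A3 on the A clarinet, so concert pitches are written a minor third up.
C5 -> Eb5
G5 -> Bb5
Gb5 -> Bbb5
A#5 -> C#6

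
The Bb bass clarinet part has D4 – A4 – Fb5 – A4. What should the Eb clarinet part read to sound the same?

First find concert pitch: the Bb bass clarinet sounds a major ninth below written, so D4 A4 Fb5 A4 sounds C3 G3 Ebb4 G3.
Then write for Eb clarinet: it sounds a minor third above written, so the part must be a minor third below concert.
C3 → A2
G3 → E3
Ebb4 → Cb4
G3 → E3

A2 E3 Cb4 E3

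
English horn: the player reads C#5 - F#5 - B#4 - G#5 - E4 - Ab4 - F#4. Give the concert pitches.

Written C4 on the English horn sounds as F3, a perfect fifth lower; apply that shift to every note.
C#5 to F#4
F#5 to B4
B#4 to E#4
G#5 to C#5
E4 to A3
Ab4 to Db4
F#4 to B3

F#4 B4 E#4 C#5 A3 Db4 B3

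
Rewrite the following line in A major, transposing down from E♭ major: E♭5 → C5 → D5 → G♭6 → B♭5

E♭ major to A major down is a diminished fifth, so every note moves down by that interval.
Eb5 -> A4
C5 -> F#4
D5 -> G#4
Gb6 -> C6
Bb5 -> E5

A4 F#4 G#4 C6 E5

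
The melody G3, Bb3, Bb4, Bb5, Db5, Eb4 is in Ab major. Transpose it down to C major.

B2 D3 D4 D5 F4 G3

From Ab down to C is a minor sixth; apply that to each pitch.
G3 gives B2
Bb3 gives D3
Bb4 gives D4
Bb5 gives D5
Db5 gives F4
Eb4 gives G3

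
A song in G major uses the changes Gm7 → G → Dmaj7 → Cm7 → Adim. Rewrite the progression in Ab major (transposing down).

G major down to Ab major is a major seventh; each chord root moves by that interval while the quality stays the same.
Gm7: root G down a major seventh → Ab, giving Abm7.
G: root G down a major seventh → Ab, giving Ab.
Dmaj7: root D down a major seventh → Eb, giving Ebmaj7.
Cm7: root C down a major seventh → Db, giving Dbm7.
Adim: root A down a major seventh → Bb, giving Bbdim.

Abm7 Ab Ebmaj7 Dbm7 Bbdim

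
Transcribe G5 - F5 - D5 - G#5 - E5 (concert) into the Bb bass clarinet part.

A6 G6 E6 A#6 F#6

The Bb bass clarinet sounds a major ninth below written, so the written part must be a major ninth above concert — transpose each note up.
G5 → A6
F5 → G6
D5 → E6
G#5 → A#6
E5 → F#6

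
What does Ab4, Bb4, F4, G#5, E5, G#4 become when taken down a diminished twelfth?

A diminished twelfth down from Ab4 gives D3.
Bb4: a twelfth down reaches E, and 18 semitones makes it E3.
F4: a twelfth down reaches B, and 18 semitones makes it B2.
G#5: a twelfth down reaches C, and 18 semitones makes it C##4.
A diminished twelfth down from E5 gives A#3.
G#4: a twelfth down reaches C, and 18 semitones makes it C##3.

D3 E3 B2 C##4 A#3 C##3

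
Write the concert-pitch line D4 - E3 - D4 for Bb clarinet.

E4 F#3 E4

Written C4 sounds as Bb3 on the Bb clarinet, so concert pitches are written a major second up.
D4 → E4
E3 → F#3
D4 → E4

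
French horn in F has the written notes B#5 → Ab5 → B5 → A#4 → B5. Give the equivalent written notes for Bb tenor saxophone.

F##6 Eb6 F#6 E#5 F#6

First find concert pitch: the French horn in F sounds a perfect fifth below written, so B#5 Ab5 B5 A#4 B5 sounds E#5 Db5 E5 D#4 E5.
Then write for Bb tenor saxophone: it sounds a major ninth below written, so the part must be a major ninth above concert.
E#5 → F##6
Db5 → Eb6
E5 → F#6
D#4 → E#5
E5 → F#6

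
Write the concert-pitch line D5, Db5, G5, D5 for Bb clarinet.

E5 Eb5 A5 E5

The Bb clarinet sounds a major second below written, so the written part must be a major second above concert — transpose each note up.
D5 becomes E5
Db5 becomes Eb5
G5 becomes A5
D5 becomes E5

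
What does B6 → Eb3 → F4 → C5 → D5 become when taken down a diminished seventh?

C##6 F#2 G#3 D#4 E#4

B6: a seventh down reaches C, and 9 semitones makes it C##6.
Eb3 down a diminished seventh is F#2.
A diminished seventh down from F4 gives G#3.
A diminished seventh down from C5 gives D#4.
D5 down a diminished seventh is E#4.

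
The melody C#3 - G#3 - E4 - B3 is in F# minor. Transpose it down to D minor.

From F# down to D is a major third; apply that to each pitch.
C#3 becomes A2
G#3 becomes E3
E4 becomes C4
B3 becomes G3

A2 E3 C4 G3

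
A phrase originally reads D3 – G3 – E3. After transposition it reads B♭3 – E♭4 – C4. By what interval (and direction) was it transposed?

Take the first pair: D3 → Bb3. D to B spans 6 letter names, so the interval is some kind of sixth.
D3 to Bb3 is 8 semitones, which makes it a minor sixth; the second version is higher, so the direction is up.
Checking another pair — E3 → C4 — gives the same interval.

up a minor sixth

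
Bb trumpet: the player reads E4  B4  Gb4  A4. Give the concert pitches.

D4 A4 Fb4 G4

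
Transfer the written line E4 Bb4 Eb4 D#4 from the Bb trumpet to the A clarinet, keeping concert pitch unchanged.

F4 Cb5 Fb4 E4

First find concert pitch: the Bb trumpet sounds a major second below written, so E4 Bb4 Eb4 D#4 sounds D4 Ab4 Db4 C#4.
Then write for A clarinet: it sounds a minor third below written, so the part must be a minor third above concert.
D4 → F4
Ab4 → Cb5
Db4 → Fb4
C#4 → E4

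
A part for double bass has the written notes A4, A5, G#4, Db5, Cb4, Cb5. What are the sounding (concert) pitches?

Written C4 on the double bass sounds as C3, a perfect octave lower; apply that shift to every note.
A4 -> A3
A5 -> A4
G#4 -> G#3
Db5 -> Db4
Cb4 -> Cb3
Cb5 -> Cb4

A3 A4 G#3 Db4 Cb3 Cb4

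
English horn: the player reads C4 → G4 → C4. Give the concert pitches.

F3 C4 F3

The English horn sounds a perfect fifth below written, so transpose each written note down a perfect fifth.
C4 becomes F3
G4 becomes C4
C4 becomes F3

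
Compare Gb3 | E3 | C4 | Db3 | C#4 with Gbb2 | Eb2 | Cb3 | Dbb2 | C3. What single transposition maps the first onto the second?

down an augmented octave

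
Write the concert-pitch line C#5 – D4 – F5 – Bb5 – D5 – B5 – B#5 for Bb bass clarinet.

The Bb bass clarinet sounds a major ninth below written, so the written part must be a major ninth above concert — transpose each note up.
C#5 gives D#6
D4 gives E5
F5 gives G6
Bb5 gives C7
D5 gives E6
B5 gives C#7
B#5 gives C##7

D#6 E5 G6 C7 E6 C#7 C##7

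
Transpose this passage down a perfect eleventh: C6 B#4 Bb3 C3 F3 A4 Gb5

G4 F##3 F2 G1 C2 E3 Db4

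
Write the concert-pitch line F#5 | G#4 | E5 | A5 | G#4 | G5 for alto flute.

Written C4 sounds as G3 on the alto flute, so concert pitches are written a perfect fourth up.
F#5 -> B5
G#4 -> C#5
E5 -> A5
A5 -> D6
G#4 -> C#5
G5 -> C6

B5 C#5 A5 D6 C#5 C6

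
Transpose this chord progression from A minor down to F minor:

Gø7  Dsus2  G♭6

A minor down to F minor is a major third; each chord root moves by that interval while the quality stays the same.
Gø7: root G down a major third → Eb, giving Ebø7.
Dsus2: root D down a major third → Bb, giving Bbsus2.
G♭6: root G♭ down a major third → Ebb, giving Ebb6.

Ebø7 Bbsus2 Ebb6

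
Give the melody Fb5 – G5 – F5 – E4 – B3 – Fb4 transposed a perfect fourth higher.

Bbb5 C6 Bb5 A4 E4 Bbb4

A perfect fourth up from Fb5 gives Bbb5.
G5: a fourth up reaches C, and 5 semitones makes it C6.
A perfect fourth up from F5 gives Bb5.
E4 up a perfect fourth is A4.
B3 up a perfect fourth is E4.
A perfect fourth up from Fb4 gives Bbb4.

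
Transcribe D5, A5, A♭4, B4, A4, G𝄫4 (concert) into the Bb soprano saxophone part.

Written C4 sounds as Bb3 on the Bb soprano saxophone, so concert pitches are written a major second up.
D5 -> E5
A5 -> B5
Ab4 -> Bb4
B4 -> C#5
A4 -> B4
Gbb4 -> Abb4

E5 B5 Bb4 C#5 B4 Abb4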